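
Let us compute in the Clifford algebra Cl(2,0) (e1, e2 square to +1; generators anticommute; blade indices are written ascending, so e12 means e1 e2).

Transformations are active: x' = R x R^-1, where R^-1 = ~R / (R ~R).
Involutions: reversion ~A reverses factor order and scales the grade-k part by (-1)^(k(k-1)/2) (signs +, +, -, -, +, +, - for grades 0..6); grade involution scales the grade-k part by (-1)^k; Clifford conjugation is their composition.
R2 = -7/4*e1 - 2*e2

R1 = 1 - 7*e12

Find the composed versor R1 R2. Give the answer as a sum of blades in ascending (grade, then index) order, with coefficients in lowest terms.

Distribute over the terms of R1 (each basis-blade product reordered to ascending indices, repeated generators contracted through their squares):
(1) R2 = -7/4*e1 - 2*e2
(-7*e12) R2 = 14*e1 - 49/4*e2
Summing the partial products and collecting blades:
Answer: 49/4*e1 - 57/4*e2


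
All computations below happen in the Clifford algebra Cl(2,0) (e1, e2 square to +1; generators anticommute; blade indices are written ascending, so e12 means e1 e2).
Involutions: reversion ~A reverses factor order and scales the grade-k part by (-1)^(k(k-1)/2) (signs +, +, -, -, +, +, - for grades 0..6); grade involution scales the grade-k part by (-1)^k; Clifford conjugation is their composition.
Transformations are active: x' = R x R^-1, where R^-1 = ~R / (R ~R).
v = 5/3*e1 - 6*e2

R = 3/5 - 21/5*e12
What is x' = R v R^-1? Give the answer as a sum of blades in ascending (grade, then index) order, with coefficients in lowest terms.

~R = 3/5 + 21/5*e12, and R ~R = 18, so R^-1 = ~R / (18).
R v = 131/5*e1 + 17/5*e2
Answer: 2/25*e1 + 467/75*e2


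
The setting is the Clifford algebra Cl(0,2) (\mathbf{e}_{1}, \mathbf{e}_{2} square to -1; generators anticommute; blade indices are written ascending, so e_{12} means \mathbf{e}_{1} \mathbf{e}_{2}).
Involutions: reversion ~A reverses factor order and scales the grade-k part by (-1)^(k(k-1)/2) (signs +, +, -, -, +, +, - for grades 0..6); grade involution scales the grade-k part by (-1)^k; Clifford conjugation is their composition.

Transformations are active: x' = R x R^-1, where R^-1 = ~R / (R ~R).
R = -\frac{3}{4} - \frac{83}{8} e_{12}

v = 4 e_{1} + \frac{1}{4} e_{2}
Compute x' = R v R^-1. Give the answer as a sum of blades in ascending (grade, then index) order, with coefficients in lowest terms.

~R = -\frac{3}{4} + \frac{83}{8} e_{12}, and R ~R = \frac{6925}{64}, so R^-1 = ~R / (\frac{6925}{64}).
R v = -\frac{13}{32} e_{1} - \frac{667}{16} e_{2}
Answer: -\frac{27661}{6925} e_{1} + \frac{9083}{27700} e_{2}


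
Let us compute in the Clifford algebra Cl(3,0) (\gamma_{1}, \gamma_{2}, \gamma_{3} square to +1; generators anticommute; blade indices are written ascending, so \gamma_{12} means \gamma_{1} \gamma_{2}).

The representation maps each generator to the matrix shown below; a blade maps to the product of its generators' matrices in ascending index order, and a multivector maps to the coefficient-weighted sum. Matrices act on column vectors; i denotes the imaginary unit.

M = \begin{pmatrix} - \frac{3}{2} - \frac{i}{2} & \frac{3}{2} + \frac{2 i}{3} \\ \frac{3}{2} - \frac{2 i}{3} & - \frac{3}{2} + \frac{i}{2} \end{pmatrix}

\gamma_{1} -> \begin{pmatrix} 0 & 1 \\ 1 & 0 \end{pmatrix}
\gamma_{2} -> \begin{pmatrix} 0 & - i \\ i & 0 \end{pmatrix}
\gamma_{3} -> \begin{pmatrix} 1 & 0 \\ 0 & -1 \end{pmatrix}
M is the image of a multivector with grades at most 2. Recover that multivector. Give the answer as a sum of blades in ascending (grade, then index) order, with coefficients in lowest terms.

Method: 1, rho(\gamma_{1}), rho(\gamma_{2}), rho(\gamma_{3}) form a trace-orthogonal basis of the 2x2 complex matrices (tr(X Y) = 2 if X = Y, else 0), so M = m0*1 + m1*rho(\gamma_{1}) + m2*rho(\gamma_{2}) + m3*rho(\gamma_{3}) with m0 = tr(M)/2 = - \frac{3}{2}, m1 = tr(M rho(\gamma_{1}))/2 = \frac{3}{2}, m2 = tr(M rho(\gamma_{2}))/2 = - \frac{2}{3}, m3 = tr(M rho(\gamma_{3}))/2 = - \frac{i}{2}.
Multiplying table entries, the bivector images are rho(\gamma_{12}) = i*rho(\gamma_{3}), rho(\gamma_{13}) = -i*rho(\gamma_{2}), rho(\gamma_{23}) = i*rho(\gamma_{1}); with real blade coefficients the real parts of m0..m3 are the coefficients of 1, \gamma_{1}, \gamma_{2}, \gamma_{3} and the imaginary parts give the bivectors (\gamma_{23}: Im m1, \gamma_{13}: -Im m2, \gamma_{12}: Im m3).
Answer: -\frac{3}{2} + \frac{3}{2} \gamma_{1} - \frac{2}{3} \gamma_{2} - \frac{1}{2} \gamma_{12}


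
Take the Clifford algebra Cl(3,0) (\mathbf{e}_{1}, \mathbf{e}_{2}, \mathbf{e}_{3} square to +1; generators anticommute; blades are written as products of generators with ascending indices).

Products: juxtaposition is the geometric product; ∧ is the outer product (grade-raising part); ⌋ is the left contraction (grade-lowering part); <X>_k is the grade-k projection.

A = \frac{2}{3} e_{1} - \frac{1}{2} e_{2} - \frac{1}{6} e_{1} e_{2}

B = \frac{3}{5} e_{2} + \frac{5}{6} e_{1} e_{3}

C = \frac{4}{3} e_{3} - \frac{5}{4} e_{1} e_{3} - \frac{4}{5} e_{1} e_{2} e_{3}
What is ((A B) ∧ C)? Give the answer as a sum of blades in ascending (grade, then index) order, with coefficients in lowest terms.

step 1: -\frac{3}{10} - \frac{1}{10} e_{1} + \frac{5}{9} e_{3} + \frac{2}{5} e_{1} e_{2} + \frac{5}{36} e_{2} e_{3} + \frac{5}{12} e_{1} e_{2} e_{3}
step 2: -\frac{2}{5} e_{3} + \frac{29}{120} e_{1} e_{3} + \frac{58}{75} e_{1} e_{2} e_{3}
Answer: -\frac{2}{5} e_{3} + \frac{29}{120} e_{1} e_{3} + \frac{58}{75} e_{1} e_{2} e_{3}


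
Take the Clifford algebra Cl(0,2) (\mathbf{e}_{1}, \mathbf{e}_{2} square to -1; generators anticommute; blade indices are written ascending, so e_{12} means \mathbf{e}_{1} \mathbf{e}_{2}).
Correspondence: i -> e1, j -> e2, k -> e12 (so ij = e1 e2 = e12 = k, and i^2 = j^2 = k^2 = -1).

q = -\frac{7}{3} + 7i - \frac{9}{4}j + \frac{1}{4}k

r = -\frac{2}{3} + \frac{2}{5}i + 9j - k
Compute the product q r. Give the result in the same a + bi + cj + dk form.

In blades: q = -\frac{7}{3} + 7 e_{1} - \frac{9}{4} e_{2} + \frac{1}{4} e_{12}, r = -\frac{2}{3} + \frac{2}{5} e_{1} + 9 e_{2} - e_{12}.
Distribute q over r term by term (generator squares from the signature, products reordered to ascending indices): (-\frac{7}{3})*r = \frac{14}{9} - \frac{14}{15} e_{1} - 21 e_{2} + \frac{7}{3} e_{12}; (7 e_{1})*r = -\frac{14}{5} - \frac{14}{3} e_{1} + 7 e_{2} + 63 e_{12}; (-\frac{9}{4} e_{2})*r = \frac{81}{4} + \frac{9}{4} e_{1} + \frac{3}{2} e_{2} + \frac{9}{10} e_{12}; (\frac{1}{4} e_{12})*r = \frac{1}{4} - \frac{9}{4} e_{1} + \frac{1}{10} e_{2} - \frac{1}{6} e_{12}.
Sum: \frac{1733}{90} - \frac{28}{5} e_{1} - \frac{62}{5} e_{2} + \frac{991}{15} e_{12}; translating back through the correspondence:
Answer: \frac{1733}{90} - \frac{28}{5}i - \frac{62}{5}j + \frac{991}{15}k


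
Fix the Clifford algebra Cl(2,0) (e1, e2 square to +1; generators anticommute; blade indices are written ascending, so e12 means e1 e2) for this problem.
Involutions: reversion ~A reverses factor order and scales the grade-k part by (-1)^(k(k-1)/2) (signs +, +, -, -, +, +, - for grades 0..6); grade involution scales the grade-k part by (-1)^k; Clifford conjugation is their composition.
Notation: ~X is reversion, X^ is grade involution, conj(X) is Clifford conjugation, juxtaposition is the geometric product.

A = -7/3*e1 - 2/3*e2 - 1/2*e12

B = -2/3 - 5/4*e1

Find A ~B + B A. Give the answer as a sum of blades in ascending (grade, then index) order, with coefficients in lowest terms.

first term: 35/12 + 14/9*e1 - 13/72*e2 - 1/2*e12
second term: 35/12 + 14/9*e1 + 77/72*e2 + 7/6*e12
Answer: 35/6 + 28/9*e1 + 8/9*e2 + 2/3*e12


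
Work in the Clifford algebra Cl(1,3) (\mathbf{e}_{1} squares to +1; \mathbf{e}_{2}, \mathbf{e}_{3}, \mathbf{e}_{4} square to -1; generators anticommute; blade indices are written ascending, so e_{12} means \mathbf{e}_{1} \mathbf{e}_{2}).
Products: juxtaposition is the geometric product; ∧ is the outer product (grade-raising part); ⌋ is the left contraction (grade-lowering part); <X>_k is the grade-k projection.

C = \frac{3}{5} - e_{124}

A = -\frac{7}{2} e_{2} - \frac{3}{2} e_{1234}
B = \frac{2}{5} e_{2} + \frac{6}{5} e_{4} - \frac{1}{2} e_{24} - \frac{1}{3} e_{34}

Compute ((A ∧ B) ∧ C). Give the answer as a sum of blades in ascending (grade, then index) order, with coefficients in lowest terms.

step 1: -\frac{21}{5} e_{24} + \frac{7}{6} e_{234}
step 2: -\frac{63}{25} e_{24} + \frac{7}{10} e_{234}
Answer: -\frac{63}{25} e_{24} + \frac{7}{10} e_{234}


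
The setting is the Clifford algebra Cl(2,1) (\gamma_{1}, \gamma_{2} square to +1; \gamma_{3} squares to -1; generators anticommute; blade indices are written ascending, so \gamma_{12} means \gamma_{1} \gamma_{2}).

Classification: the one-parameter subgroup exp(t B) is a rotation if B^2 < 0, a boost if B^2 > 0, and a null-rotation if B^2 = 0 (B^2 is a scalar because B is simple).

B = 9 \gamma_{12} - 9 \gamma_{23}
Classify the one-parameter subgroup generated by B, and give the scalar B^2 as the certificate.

B^2 term by term: the squares give (9)^2*(\gamma_{12})^2 + (-9)^2*(\gamma_{23})^2 = 81*(-1) + 81*(+1) = 0 (each basis 2-blade squares to minus the product of its generators' squares); cross terms between blades sharing an index anticommute and cancel. So B^2 = 0.
Answer: null-rotation, certificate B^2 = 0. One invariant decides it: the square 0 survives every conjugation, and its sign is exactly the classification.


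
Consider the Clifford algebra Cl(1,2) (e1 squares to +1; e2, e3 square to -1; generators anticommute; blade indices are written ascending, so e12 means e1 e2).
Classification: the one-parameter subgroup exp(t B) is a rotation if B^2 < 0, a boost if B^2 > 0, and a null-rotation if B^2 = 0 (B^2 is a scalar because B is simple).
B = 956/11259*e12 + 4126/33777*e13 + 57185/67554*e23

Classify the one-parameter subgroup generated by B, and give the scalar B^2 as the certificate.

B^2 term by term: the squares give (956/11259)^2*(e12)^2 + (4126/33777)^2*(e13)^2 + (57185/67554)^2*(e23)^2 = 913936/126765081*(+1) + 17023876/1140885729*(+1) + 3270124225/4563542916*(-1) = -25/36 (each basis 2-blade squares to minus the product of its generators' squares); cross terms between blades sharing an index anticommute and cancel. So B^2 = -25/36.
Answer: rotation, certificate B^2 = -25/36. Check the certificate: B^2 = -25/36, and that sign is decisive whatever form B takes.


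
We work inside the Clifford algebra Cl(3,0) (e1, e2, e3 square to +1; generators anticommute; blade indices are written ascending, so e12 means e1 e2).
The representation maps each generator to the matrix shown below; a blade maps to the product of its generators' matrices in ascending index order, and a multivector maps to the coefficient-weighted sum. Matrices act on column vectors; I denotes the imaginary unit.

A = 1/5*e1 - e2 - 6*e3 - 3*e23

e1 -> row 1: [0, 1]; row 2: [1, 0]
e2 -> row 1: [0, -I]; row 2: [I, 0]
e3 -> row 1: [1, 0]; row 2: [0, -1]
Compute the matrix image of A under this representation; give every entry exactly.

Bivector images (products of the table entries): rho(e23) = rho(e2)rho(e3) = row 1: [0, I]; row 2: [I, 0].
M = (1/5)*rho(e1) + (-1)*rho(e2) + (-6)*rho(e3) + (-3)*rho(e23), summed entrywise:
Answer: row 1: [-6, 1/5 - 2*I]; row 2: [1/5 - 4*I, 6]


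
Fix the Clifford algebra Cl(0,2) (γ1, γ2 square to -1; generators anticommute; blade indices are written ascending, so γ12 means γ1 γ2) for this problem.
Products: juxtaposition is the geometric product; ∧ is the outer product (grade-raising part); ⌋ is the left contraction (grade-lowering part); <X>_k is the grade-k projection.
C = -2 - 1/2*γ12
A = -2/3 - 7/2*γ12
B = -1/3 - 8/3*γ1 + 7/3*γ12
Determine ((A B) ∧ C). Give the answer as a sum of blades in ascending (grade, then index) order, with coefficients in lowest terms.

step 1: 151/18 + 16/9*γ1 + 28/3*γ2 - 7/18*γ12
step 2: -151/9 - 32/9*γ1 - 56/3*γ2 - 41/12*γ12
Answer: -151/9 - 32/9*γ1 - 56/3*γ2 - 41/12*γ12


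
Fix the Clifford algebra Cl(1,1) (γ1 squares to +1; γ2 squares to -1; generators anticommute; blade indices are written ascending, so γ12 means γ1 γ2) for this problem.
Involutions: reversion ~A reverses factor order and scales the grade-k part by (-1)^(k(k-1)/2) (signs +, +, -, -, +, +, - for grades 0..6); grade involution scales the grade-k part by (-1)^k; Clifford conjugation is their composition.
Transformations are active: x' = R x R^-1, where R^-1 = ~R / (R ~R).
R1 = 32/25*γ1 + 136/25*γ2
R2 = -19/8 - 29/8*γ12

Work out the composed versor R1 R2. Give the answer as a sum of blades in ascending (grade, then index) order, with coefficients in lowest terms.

Distribute over the terms of R1 (each basis-blade product reordered to ascending indices, repeated generators contracted through their squares):
(32/25*γ1) R2 = -76/25*γ1 - 116/25*γ2
(136/25*γ2) R2 = -493/25*γ1 - 323/25*γ2
Summing the partial products and collecting blades:
Answer: -569/25*γ1 - 439/25*γ2


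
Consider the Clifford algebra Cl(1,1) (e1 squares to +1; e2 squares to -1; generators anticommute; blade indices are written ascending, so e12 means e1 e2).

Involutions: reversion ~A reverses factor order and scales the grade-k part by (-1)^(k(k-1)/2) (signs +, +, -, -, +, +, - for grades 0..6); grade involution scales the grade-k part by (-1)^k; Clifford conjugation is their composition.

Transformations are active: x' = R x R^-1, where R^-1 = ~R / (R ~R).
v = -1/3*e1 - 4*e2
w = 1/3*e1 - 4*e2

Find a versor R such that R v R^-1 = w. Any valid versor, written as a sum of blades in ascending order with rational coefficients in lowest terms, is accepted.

Sketch: the shared square -143/9 makes R = v + w = -8*e2 the natural versor; its sandwich fixes that direction, negates (v - w)/2, and sends v to w.
Answer: -8*e2


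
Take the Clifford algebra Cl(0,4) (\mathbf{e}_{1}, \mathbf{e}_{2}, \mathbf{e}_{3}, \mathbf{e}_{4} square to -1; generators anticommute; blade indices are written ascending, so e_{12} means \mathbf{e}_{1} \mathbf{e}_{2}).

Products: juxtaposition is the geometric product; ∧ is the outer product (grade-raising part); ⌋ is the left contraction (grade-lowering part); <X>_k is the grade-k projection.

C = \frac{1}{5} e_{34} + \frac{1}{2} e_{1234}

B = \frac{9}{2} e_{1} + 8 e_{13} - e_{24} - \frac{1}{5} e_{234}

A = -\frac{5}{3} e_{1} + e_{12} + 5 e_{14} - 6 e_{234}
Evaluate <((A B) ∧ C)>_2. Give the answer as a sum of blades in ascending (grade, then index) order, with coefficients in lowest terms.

step 1: \frac{87}{10} + \frac{9}{2} e_{2} + \frac{58}{3} e_{3} + \frac{45}{2} e_{4} - 5 e_{12} + e_{14} + 8 e_{23} - 40 e_{34} + e_{123} + \frac{149}{3} e_{124} + \frac{1}{5} e_{134} + \frac{82}{3} e_{1234}
step 2: \frac{87}{50} e_{34} + \frac{9}{10} e_{234} + \frac{67}{20} e_{1234}
step 3: \frac{87}{50} e_{34}
Answer: \frac{87}{50} e_{34}


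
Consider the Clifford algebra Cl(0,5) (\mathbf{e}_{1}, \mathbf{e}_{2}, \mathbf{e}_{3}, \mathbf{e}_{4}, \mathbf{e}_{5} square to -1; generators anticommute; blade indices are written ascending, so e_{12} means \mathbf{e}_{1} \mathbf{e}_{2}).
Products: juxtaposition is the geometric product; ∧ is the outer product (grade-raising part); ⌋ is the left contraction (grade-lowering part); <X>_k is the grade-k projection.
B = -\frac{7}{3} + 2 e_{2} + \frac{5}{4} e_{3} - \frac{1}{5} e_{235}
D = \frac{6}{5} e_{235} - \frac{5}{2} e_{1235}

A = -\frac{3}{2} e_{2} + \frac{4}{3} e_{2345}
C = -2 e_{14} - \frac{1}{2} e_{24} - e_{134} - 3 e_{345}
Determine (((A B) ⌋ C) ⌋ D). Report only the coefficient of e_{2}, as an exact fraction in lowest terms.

step 1: 3 + \frac{7}{2} e_{2} - \frac{4}{15} e_{4} - \frac{15}{8} e_{23} - \frac{3}{10} e_{35} - \frac{5}{3} e_{245} + \frac{8}{3} e_{345} - \frac{28}{9} e_{2345}
step 2: -8 + \frac{8}{15} e_{1} + \frac{2}{15} e_{2} + \frac{53}{20} e_{4} - \frac{4}{15} e_{13} - 6 e_{14} - \frac{3}{2} e_{24} + \frac{4}{5} e_{35} - 3 e_{134} - 9 e_{345}
step 3: -\frac{24}{25} e_{2} + 2 e_{12} + \frac{2}{3} e_{25} - \frac{4}{25} e_{35} - \frac{1}{3} e_{135} - \frac{124}{15} e_{235} + 20 e_{1235}
Answer: -\frac{24}{25}


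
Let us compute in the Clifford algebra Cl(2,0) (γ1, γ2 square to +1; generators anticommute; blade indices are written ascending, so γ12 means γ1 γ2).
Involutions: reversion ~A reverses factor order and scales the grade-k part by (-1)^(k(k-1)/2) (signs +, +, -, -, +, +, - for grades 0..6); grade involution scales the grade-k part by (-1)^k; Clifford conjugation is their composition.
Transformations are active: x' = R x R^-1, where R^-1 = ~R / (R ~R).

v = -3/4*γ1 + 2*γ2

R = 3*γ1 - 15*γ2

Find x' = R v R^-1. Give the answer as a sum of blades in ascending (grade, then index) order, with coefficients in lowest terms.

~R = 3*γ1 - 15*γ2, and R ~R = 234, so R^-1 = ~R / (234).
R v = -129/4 - 21/4*γ12
Answer: -1/13*γ1 + 111/52*γ2


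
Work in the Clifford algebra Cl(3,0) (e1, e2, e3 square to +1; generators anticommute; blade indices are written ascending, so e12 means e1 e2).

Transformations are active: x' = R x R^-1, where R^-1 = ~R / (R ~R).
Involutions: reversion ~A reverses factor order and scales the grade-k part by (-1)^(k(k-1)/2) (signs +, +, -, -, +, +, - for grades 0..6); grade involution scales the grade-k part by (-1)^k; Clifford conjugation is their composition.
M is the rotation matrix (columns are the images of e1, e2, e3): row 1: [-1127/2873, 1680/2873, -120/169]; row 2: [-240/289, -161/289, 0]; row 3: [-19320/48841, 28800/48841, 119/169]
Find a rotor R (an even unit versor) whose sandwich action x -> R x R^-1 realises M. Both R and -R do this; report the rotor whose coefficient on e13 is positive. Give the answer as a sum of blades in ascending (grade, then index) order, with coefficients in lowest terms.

Method: write R = a + b12*e12 + b13*e13 + b23*e23 with a^2 + b12^2 + b13^2 + b23^2 = 1 (so R^-1 = ~R). Expanding the columns R e_j ~R gives tr M = 4a^2 - 1 and, from the antisymmetric part, M21 - M12 = -4a*b12, M13 - M31 = 4a*b13, M32 - M23 = -4a*b23.
Here tr M = -11977/48841, so a^2 = (1 + tr M)/4 = 9216/48841 and a = ±96/221. Taking a = 96/221: M21 - M12 = -69120/48841, M13 - M31 = -15360/48841, M32 - M23 = 28800/48841, giving b12 = 180/221, b13 = -40/221, b23 = -75/221, i.e. R = 96/221 + 180/221*e12 - 40/221*e13 - 75/221*e23.
Its e13 coefficient is negative, so report the other preimage -R.
Answer: -96/221 - 180/221*e12 + 40/221*e13 + 75/221*e23. Sheet selection: the two-to-one cover makes ±R indistinguishable at the matrix level (trace -11977/48841), so uniqueness comes from the required sign on e13.


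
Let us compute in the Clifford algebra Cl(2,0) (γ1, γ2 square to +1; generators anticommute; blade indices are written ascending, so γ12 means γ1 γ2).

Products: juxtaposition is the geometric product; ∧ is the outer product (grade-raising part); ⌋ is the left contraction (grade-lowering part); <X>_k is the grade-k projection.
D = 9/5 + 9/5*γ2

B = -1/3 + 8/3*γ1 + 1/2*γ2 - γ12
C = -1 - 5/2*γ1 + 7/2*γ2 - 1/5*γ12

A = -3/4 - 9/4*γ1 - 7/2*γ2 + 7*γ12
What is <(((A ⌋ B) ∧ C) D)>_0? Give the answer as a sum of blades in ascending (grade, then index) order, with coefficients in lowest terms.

step 1: -1/2 - 11/2*γ1 + 15/8*γ2 + 3/4*γ12
step 2: 1/2 + 27/4*γ1 - 29/8*γ2 - 1217/80*γ12
step 3: -45/8 - 6093/400*γ1 - 45/8*γ2 - 6093/400*γ12
step 4: -45/8
Answer: -45/8


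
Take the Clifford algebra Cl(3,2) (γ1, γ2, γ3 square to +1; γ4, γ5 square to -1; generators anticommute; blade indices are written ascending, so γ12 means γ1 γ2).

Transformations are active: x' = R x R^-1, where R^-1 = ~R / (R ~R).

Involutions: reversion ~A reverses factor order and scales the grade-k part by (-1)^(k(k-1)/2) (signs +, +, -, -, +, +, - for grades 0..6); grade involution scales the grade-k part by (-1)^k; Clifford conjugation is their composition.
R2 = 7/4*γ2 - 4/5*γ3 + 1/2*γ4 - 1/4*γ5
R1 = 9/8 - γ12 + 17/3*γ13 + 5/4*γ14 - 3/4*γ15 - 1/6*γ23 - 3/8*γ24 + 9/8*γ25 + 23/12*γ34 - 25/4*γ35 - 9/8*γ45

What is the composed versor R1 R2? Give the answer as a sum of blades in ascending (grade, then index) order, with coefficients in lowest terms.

Distribute over the terms of R2 (each basis-blade product reordered to ascending indices, repeated generators contracted through their squares):
R1 (7/4*γ2) = -7/4*γ1 + 63/32*γ2 + 7/24*γ3 + 21/32*γ4 - 63/32*γ5 - 119/12*γ123 - 35/16*γ124 + 21/16*γ125 + 161/48*γ234 - 175/16*γ235 - 63/32*γ245
R1 (-4/5*γ3) = -68/15*γ1 + 2/15*γ2 - 9/10*γ3 + 23/15*γ4 - 5*γ5 + 4/5*γ123 + γ134 - 3/5*γ135 - 3/10*γ234 + 9/10*γ235 + 9/10*γ345
R1 (1/2*γ4) = -5/8*γ1 + 3/16*γ2 - 23/24*γ3 + 9/16*γ4 - 9/16*γ5 - 1/2*γ124 + 17/6*γ134 + 3/8*γ145 - 1/12*γ234 - 9/16*γ245 + 25/8*γ345
R1 (-1/4*γ5) = -3/16*γ1 + 9/32*γ2 - 25/16*γ3 - 9/32*γ4 - 9/32*γ5 + 1/4*γ125 - 17/12*γ135 - 5/16*γ145 + 1/24*γ235 + 3/32*γ245 - 23/48*γ345
Summing the partial products and collecting blades:
Answer: -1703/240*γ1 + 617/240*γ2 - 751/240*γ3 + 593/240*γ4 - 125/16*γ5 - 547/60*γ123 - 43/16*γ124 + 25/16*γ125 + 23/6*γ134 - 121/60*γ135 + 1/16*γ145 + 713/240*γ234 - 2399/240*γ235 - 39/16*γ245 + 851/240*γ345


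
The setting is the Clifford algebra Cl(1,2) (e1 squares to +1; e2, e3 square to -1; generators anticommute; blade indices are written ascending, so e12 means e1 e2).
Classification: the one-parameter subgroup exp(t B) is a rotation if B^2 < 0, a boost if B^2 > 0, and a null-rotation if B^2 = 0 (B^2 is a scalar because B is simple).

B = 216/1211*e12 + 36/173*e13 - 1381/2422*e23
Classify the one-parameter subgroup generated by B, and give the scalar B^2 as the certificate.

B^2 term by term: the squares give (216/1211)^2*(e12)^2 + (36/173)^2*(e13)^2 + (-1381/2422)^2*(e23)^2 = 46656/1466521*(+1) + 1296/29929*(+1) + 1907161/5866084*(-1) = -1/4 (each basis 2-blade squares to minus the product of its generators' squares); cross terms between blades sharing an index anticommute and cancel. So B^2 = -1/4.
Answer: rotation, certificate B^2 = -1/4. B^2 = -1/4 is basis-independent, so its sign is the whole story.


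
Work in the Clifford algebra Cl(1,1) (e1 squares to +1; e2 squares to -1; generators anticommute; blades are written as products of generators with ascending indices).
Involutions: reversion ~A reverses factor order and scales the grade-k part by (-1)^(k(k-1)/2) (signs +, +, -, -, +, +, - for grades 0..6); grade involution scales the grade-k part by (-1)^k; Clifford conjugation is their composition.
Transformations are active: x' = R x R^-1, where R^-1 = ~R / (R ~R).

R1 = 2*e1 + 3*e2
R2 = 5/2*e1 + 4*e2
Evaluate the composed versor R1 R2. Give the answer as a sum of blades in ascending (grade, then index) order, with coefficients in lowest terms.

Distribute over the terms of R1 (each basis-blade product reordered to ascending indices, repeated generators contracted through their squares):
(2*e1) R2 = 5 + 8*e1 e2
(3*e2) R2 = -12 - 15/2*e1 e2
Summing the partial products and collecting blades:
Answer: -7 + 1/2*e1 e2


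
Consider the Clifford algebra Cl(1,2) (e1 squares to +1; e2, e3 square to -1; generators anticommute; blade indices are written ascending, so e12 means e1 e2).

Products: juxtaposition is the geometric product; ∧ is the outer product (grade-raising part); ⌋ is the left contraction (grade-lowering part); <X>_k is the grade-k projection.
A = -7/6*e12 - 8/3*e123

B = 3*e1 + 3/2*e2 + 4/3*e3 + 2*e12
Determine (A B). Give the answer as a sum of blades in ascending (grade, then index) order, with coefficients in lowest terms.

step 1: -7/3 + 7/4*e1 + 7/2*e2 - 16/3*e3 + 32/9*e12 - 4*e13 - 8*e23 - 14/9*e123
Answer: -7/3 + 7/4*e1 + 7/2*e2 - 16/3*e3 + 32/9*e12 - 4*e13 - 8*e23 - 14/9*e123


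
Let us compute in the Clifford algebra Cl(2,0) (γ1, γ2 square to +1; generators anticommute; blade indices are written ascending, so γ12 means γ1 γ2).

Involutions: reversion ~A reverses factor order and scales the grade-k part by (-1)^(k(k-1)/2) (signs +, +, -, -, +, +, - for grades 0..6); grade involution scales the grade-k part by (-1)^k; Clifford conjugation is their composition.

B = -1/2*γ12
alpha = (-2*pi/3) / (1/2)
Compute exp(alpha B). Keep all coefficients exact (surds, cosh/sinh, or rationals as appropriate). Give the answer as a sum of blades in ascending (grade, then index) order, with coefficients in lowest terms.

B^2 = (-1/2)^2*(γ12)^2 = 1/4*(-1) = -1/4 (a basis 2-blade squares to minus the product of its generators' squares).
B^2 = -1/4 — the series telescopes trigonometrically here: l = 1/2, alpha*l = -2*pi/3, so exp(alpha B) = cos(-2*pi/3) + (sin(-2*pi/3)/(1/2))*B = -1/2 + (-sqrt(3))*B.
Answer: -1/2 + sqrt(3)/2*γ12


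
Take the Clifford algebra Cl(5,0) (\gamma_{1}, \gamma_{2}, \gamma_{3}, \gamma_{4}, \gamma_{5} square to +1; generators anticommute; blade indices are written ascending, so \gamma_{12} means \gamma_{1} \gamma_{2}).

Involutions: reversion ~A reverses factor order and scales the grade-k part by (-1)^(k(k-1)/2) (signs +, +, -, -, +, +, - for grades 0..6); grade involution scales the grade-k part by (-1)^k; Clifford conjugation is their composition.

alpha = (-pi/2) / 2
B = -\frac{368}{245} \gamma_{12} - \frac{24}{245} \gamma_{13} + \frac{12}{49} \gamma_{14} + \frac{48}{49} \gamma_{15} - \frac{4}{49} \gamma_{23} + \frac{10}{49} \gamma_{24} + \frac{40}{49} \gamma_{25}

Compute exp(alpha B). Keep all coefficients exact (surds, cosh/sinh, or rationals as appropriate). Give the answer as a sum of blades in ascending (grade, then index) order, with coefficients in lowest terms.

B^2 term by term: the squares give (-\frac{368}{245})^2*(\gamma_{12})^2 + (-\frac{24}{245})^2*(\gamma_{13})^2 + (\frac{12}{49})^2*(\gamma_{14})^2 + (\frac{48}{49})^2*(\gamma_{15})^2 + (-\frac{4}{49})^2*(\gamma_{23})^2 + (\frac{10}{49})^2*(\gamma_{24})^2 + (\frac{40}{49})^2*(\gamma_{25})^2 = \frac{135424}{60025}*(-1) + \frac{576}{60025}*(-1) + \frac{144}{2401}*(-1) + \frac{2304}{2401}*(-1) + \frac{16}{2401}*(-1) + \frac{100}{2401}*(-1) + \frac{1600}{2401}*(-1) = -4 (each basis 2-blade squares to minus the product of its generators' squares); cross terms between blades sharing an index anticommute and cancel; the commuting (index-disjoint) pairs give grade-4 terms 2*c*c'*(blade product), which cancel blade by blade — \gamma_{1234}: \frac{96}{2401} - \frac{96}{2401} = 0; \gamma_{1235}: \frac{384}{2401} - \frac{384}{2401} = 0; \gamma_{1245}: -\frac{960}{2401} + \frac{960}{2401} = 0 — confirming B is simple. So B^2 = -4.
B^2 = -4 — B^2 < 0, so the exponential closes trigonometrically: l = 2, alpha*l = - \frac{\pi}{2}, so exp(alpha B) = cos(- \frac{\pi}{2}) + (sin(- \frac{\pi}{2})/2)*B = 0 + (- \frac{1}{2})*B.
Answer: \frac{184}{245} \gamma_{12} + \frac{12}{245} \gamma_{13} - \frac{6}{49} \gamma_{14} - \frac{24}{49} \gamma_{15} + \frac{2}{49} \gamma_{23} - \frac{5}{49} \gamma_{24} - \frac{20}{49} \gamma_{25}


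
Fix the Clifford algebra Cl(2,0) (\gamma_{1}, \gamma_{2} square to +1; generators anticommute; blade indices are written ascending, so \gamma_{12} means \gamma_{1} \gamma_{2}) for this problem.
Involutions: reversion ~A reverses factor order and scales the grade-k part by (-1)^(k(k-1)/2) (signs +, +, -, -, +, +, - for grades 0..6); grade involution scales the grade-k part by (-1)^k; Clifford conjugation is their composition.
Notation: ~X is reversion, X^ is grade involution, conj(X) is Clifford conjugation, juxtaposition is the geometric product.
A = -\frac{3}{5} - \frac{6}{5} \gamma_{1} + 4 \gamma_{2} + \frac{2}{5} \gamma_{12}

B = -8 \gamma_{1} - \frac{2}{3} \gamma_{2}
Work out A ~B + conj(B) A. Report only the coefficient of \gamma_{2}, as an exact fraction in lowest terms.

first term: \frac{104}{15} + \frac{68}{15} \gamma_{1} + \frac{18}{5} \gamma_{2} + \frac{164}{5} \gamma_{12}
second term: -\frac{104}{15} - \frac{76}{15} \gamma_{1} + \frac{14}{5} \gamma_{2} + \frac{164}{5} \gamma_{12}
Answer: \frac{32}{5}


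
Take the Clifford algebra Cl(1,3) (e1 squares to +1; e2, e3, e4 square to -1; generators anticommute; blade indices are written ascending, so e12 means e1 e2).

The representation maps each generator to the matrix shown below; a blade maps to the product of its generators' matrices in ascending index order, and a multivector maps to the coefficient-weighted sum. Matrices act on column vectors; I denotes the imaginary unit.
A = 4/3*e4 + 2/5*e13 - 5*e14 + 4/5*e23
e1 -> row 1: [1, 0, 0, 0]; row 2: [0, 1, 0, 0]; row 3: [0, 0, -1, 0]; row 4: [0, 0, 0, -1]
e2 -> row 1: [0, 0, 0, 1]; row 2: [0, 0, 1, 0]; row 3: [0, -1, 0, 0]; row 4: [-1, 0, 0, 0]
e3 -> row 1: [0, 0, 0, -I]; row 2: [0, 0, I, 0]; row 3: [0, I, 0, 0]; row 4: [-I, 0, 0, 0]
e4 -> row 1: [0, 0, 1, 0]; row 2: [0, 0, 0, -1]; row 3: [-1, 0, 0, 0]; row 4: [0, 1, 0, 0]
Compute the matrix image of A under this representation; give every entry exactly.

Bivector images (products of the table entries): rho(e13) = rho(e1)rho(e3) = row 1: [0, 0, 0, -I]; row 2: [0, 0, I, 0]; row 3: [0, -I, 0, 0]; row 4: [I, 0, 0, 0]; rho(e14) = rho(e1)rho(e4) = row 1: [0, 0, 1, 0]; row 2: [0, 0, 0, -1]; row 3: [1, 0, 0, 0]; row 4: [0, -1, 0, 0]; rho(e23) = rho(e2)rho(e3) = row 1: [-I, 0, 0, 0]; row 2: [0, I, 0, 0]; row 3: [0, 0, -I, 0]; row 4: [0, 0, 0, I].
M = (4/3)*rho(e4) + (2/5)*rho(e13) + (-5)*rho(e14) + (4/5)*rho(e23), summed entrywise:
Answer: row 1: [-4*I/5, 0, -11/3, -2*I/5]; row 2: [0, 4*I/5, 2*I/5, 11/3]; row 3: [-19/3, -2*I/5, -4*I/5, 0]; row 4: [2*I/5, 19/3, 0, 4*I/5]


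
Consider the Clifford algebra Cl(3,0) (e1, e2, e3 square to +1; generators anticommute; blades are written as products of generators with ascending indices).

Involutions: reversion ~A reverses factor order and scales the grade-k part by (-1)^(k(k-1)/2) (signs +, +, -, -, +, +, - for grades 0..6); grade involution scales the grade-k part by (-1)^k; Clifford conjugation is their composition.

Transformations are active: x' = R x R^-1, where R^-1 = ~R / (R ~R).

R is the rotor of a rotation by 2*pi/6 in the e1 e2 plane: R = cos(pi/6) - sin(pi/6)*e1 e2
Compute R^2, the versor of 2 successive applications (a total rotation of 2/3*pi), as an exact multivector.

Rotor phase runs at HALF the rotation angle; powers of one rotor simply add phase, so after 2 steps in e1 e2 the phase is 2*pi/6 = pi/3 and R^2 = cos(pi/3) - sin(pi/3)*e1 e2.
cos(pi/3) = 1/2 and sin(pi/3) = sqrt(3)/2, so R^2 = 1/2 - sqrt(3)/2*e1 e2. The net rotation is 2/3*pi; the rotor keeps the half-angle phase exactly.
Answer: 1/2 - sqrt(3)/2*e1 e2


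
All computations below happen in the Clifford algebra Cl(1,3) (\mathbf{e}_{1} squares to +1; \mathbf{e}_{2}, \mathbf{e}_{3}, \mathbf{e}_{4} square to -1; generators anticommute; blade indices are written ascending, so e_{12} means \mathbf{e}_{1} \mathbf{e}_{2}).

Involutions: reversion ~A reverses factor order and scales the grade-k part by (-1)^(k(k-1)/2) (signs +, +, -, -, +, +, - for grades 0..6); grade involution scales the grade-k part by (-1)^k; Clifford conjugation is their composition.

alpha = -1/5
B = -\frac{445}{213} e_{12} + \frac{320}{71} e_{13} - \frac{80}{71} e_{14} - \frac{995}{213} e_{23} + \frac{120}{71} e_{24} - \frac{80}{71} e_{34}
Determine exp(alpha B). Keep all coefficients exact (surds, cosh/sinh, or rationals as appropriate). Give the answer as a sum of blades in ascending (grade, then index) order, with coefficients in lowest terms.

B^2 term by term: the squares give (-\frac{445}{213})^2*(e_{12})^2 + (\frac{320}{71})^2*(e_{13})^2 + (-\frac{80}{71})^2*(e_{14})^2 + (-\frac{995}{213})^2*(e_{23})^2 + (\frac{120}{71})^2*(e_{24})^2 + (-\frac{80}{71})^2*(e_{34})^2 = \frac{198025}{45369}*(+1) + \frac{102400}{5041}*(+1) + \frac{6400}{5041}*(+1) + \frac{990025}{45369}*(-1) + \frac{14400}{5041}*(-1) + \frac{6400}{5041}*(-1) = 0 (each basis 2-blade squares to minus the product of its generators' squares); cross terms between blades sharing an index anticommute and cancel; the commuting (index-disjoint) pairs give grade-4 terms 2*c*c'*(blade product), which cancel blade by blade — e_{1234}: \frac{71200}{15123} - \frac{76800}{5041} + \frac{159200}{15123} = 0 — confirming B is simple. So B^2 = 0.
B^2 = 0, so the series closes: exp(alpha B) = 1 + alpha B (parabolic case).
Answer: 1 + \frac{89}{213} e_{12} - \frac{64}{71} e_{13} + \frac{16}{71} e_{14} + \frac{199}{213} e_{23} - \frac{24}{71} e_{24} + \frac{16}{71} e_{34}


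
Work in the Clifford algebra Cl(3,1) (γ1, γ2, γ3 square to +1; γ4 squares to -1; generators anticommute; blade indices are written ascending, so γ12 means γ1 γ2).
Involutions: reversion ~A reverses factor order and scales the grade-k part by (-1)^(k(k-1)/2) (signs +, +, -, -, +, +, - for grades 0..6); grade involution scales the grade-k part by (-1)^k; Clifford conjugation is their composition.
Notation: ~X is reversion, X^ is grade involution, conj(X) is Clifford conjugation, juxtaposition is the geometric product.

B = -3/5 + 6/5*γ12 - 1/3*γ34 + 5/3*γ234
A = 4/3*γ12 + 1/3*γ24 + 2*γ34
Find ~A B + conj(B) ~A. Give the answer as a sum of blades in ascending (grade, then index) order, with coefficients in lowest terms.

first term: 34/15 - 10/3*γ2 + 5/9*γ3 + 4/5*γ12 + 2/5*γ14 + 1/9*γ23 + 1/5*γ24 + 6/5*γ34 - 20/9*γ134 - 88/45*γ1234
second term: -34/15 - 10/3*γ2 + 5/9*γ3 + 4/5*γ12 + 2/5*γ14 + 1/9*γ23 + 1/5*γ24 + 6/5*γ34 + 20/9*γ134 + 88/45*γ1234
Answer: -20/3*γ2 + 10/9*γ3 + 8/5*γ12 + 4/5*γ14 + 2/9*γ23 + 2/5*γ24 + 12/5*γ34


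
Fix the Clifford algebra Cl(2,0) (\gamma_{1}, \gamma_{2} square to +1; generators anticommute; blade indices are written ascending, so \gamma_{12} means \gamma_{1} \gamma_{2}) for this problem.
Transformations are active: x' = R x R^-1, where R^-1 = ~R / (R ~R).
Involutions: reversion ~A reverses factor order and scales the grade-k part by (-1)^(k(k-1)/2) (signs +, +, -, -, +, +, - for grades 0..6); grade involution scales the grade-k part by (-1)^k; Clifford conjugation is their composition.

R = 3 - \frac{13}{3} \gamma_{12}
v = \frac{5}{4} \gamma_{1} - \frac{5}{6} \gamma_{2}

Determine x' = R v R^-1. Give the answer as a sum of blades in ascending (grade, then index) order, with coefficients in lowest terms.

~R = 3 + \frac{13}{3} \gamma_{12}, and R ~R = \frac{250}{9}, so R^-1 = ~R / (\frac{250}{9}).
R v = \frac{265}{36} \gamma_{1} + \frac{35}{12} \gamma_{2}
Answer: \frac{17}{50} \gamma_{1} + \frac{439}{300} \gamma_{2}


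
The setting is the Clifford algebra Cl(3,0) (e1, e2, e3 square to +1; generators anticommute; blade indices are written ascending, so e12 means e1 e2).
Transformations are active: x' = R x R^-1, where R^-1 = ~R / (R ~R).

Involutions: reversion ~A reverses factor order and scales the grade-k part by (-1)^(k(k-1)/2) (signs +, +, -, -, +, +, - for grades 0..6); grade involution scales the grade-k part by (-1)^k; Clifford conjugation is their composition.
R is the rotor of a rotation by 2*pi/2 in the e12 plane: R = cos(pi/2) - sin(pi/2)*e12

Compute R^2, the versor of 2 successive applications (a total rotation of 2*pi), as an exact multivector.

Rotor phase runs at HALF the rotation angle; powers of one rotor simply add phase, so after 2 steps in e12 the phase is 2*pi/2 = pi and R^2 = cos(pi) - sin(pi)*e12.
cos(pi) = -1 and sin(pi) = 0, so R^2 = -1. The total rotation 2*pi is 1 full turn, so every vector returns to itself, yet the rotor is -1, on the OTHER sheet of the double cover (an odd number of 2*pi turns).
Answer: -1


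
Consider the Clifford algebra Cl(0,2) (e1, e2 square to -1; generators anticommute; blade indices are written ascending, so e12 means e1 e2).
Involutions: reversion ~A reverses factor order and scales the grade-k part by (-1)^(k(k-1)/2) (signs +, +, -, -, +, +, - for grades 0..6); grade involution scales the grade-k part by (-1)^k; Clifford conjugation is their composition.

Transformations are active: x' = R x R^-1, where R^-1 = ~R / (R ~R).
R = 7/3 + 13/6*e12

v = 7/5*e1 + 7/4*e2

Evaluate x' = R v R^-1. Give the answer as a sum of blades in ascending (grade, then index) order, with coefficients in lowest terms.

~R = 7/3 - 13/6*e12, and R ~R = 365/36, so R^-1 = ~R / (365/36).
R v = -21/40*e1 + 427/60*e2
Answer: -2996/1825*e1 + 11137/7300*e2


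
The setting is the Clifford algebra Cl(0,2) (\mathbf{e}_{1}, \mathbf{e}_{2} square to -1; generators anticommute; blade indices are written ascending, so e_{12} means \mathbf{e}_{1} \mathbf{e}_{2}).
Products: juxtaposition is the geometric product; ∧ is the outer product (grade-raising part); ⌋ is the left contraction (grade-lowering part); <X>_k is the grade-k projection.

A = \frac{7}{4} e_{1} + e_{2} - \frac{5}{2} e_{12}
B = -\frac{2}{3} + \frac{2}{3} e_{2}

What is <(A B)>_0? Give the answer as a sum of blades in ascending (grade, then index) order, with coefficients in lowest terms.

step 1: -\frac{2}{3} + \frac{1}{2} e_{1} - \frac{2}{3} e_{2} + \frac{17}{6} e_{12}
step 2: -\frac{2}{3}
Answer: -\frac{2}{3}


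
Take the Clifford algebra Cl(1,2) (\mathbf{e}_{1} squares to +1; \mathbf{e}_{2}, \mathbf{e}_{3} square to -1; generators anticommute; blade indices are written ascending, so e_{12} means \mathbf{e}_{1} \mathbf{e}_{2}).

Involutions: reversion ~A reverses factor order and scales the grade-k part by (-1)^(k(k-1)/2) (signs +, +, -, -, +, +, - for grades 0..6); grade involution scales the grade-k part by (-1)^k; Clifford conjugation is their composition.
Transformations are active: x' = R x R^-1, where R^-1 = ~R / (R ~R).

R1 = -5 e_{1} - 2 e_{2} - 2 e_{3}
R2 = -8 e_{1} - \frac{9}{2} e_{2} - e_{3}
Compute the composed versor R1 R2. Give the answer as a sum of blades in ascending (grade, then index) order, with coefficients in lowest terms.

Distribute over the terms of R1 (each basis-blade product reordered to ascending indices, repeated generators contracted through their squares):
(-5 e_{1}) R2 = 40 + \frac{45}{2} e_{12} + 5 e_{13}
(-2 e_{2}) R2 = -9 - 16 e_{12} + 2 e_{23}
(-2 e_{3}) R2 = -2 - 16 e_{13} - 9 e_{23}
Summing the partial products and collecting blades:
Answer: 29 + \frac{13}{2} e_{12} - 11 e_{13} - 7 e_{23}


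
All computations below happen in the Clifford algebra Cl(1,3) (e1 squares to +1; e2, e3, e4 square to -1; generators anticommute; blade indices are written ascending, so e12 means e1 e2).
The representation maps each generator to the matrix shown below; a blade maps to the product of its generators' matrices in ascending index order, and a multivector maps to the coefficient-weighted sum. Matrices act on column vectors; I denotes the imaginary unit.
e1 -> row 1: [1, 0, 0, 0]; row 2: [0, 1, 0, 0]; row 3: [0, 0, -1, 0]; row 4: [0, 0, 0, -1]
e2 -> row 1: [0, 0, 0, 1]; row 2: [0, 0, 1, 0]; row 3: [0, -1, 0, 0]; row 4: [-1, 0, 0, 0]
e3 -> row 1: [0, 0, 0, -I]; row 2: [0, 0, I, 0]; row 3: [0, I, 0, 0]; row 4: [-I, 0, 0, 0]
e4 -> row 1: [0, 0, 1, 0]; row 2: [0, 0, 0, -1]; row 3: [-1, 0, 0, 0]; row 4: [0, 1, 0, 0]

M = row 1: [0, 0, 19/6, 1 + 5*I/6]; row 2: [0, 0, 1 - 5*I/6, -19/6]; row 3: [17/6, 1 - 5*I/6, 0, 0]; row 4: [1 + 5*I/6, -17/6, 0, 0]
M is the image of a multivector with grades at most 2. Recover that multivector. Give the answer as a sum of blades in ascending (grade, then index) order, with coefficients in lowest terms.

Method: the blade images are trace-orthogonal — tr(rho(e_A) rho(e_B)^-1) = 4 if A = B and 0 otherwise — and rho(e_A)^-1 = (e_A)^2 * rho(e_A) with (e_A)^2 = +1 or -1, so the coefficient of e_A in the preimage is (e_A)^2 * tr(M rho(e_A))/4.
Nonzero projections over blades of grade <= 2: e3: (e3)^2 = -1, tr(M rho(e3)) = 10/3, coefficient -5/6; e4: (e4)^2 = -1, tr(M rho(e4)) = -2/3, coefficient 1/6; e12: (e12)^2 = +1, tr(M rho(e12)) = 4, coefficient 1; e14: (e14)^2 = +1, tr(M rho(e14)) = 12, coefficient 3. Every other blade of grade <= 2 projects to 0.
Answer: -5/6*e3 + 1/6*e4 + e12 + 3*e14


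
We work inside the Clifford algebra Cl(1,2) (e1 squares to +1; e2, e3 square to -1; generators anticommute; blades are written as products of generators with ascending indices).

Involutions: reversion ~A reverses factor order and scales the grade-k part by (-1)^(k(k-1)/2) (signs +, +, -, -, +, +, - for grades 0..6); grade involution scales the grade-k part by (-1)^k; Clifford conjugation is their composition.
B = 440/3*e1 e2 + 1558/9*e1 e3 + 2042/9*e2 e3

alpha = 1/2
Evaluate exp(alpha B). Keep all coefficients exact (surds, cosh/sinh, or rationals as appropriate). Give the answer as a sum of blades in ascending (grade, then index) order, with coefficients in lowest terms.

B^2 term by term: the squares give (440/3)^2*(e1 e2)^2 + (1558/9)^2*(e1 e3)^2 + (2042/9)^2*(e2 e3)^2 = 193600/9*(+1) + 2427364/81*(+1) + 4169764/81*(-1) = 0 (each basis 2-blade squares to minus the product of its generators' squares); cross terms between blades sharing an index anticommute and cancel. So B^2 = 0.
B^2 = 0, and the exponential is exactly linear here: exp(alpha B) = 1 + alpha B (parabolic case).
Answer: 1 + 220/3*e1 e2 + 779/9*e1 e3 + 1021/9*e2 e3
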